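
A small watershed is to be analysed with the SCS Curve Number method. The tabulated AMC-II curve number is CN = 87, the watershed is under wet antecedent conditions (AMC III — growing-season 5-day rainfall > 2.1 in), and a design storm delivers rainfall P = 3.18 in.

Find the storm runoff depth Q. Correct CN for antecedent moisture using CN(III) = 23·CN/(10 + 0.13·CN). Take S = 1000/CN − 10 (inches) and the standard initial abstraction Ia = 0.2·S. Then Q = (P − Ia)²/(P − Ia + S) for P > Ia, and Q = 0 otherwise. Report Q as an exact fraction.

Q = 93122015281/37034407950 in ≈ 2.514 in

CN(III) from CN(II)=87: (23·87)/(10 + 0.13·87) = 200100/2131 ≈ 93.900
S = 1000/(200100/2131) − 10 = 1300/2001 in ≈ 0.650 in
Initial abstraction Ia = S/5 = (1300/2001)/5 = 260/2001 ≈ 0.130 in
P − Ia = 3.180 − 0.130 = 305159/100050 ≈ 3.050 in (> 0, runoff occurs)
Q: (305159/100050)² ÷ (370159/100050) = 93122015281/37034407950 in (≈ 2.514 in)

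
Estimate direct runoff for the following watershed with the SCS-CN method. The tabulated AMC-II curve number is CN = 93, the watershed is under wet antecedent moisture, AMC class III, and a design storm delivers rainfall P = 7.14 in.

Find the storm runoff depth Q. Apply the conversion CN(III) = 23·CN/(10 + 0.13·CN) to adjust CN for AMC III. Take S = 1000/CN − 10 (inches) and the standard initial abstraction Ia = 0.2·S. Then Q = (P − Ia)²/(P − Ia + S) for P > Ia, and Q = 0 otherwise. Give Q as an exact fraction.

Adjust CN=93 to AMC III: 23·93/(10 + 0.13·93) → 2139 ÷ (2209/100) = 213900/2209 ≈ 96.831
S = 1000/(213900/2209) − 10 = 700/2139 in ≈ 0.327 in
Ia = 0.2S: 0.2·0.327 = 0.065 in (exactly 140/2139)
P − Ia = 7.140 − 0.065 = 756623/106950 ≈ 7.075 in (> 0, runoff occurs)
Q: (756623/106950)² ÷ (791623/106950) = 81782623447/12094868550 in (≈ 6.762 in)

Q = 81782623447/12094868550 in ≈ 6.762 in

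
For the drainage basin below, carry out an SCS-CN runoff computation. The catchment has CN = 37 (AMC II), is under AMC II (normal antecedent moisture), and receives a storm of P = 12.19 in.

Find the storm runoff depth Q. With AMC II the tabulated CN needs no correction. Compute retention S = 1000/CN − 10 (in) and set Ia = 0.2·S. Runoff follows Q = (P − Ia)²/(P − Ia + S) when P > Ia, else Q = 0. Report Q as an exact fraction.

Q = 1056445009/353361100 in ≈ 2.990 in

AMC II — tabulated CN = 37 applies directly.
Retention S: 1000/CN − 10 with CN=37.000 → S = 630/37 ≈ 17.027 in
Ia = 0.2S: 0.2·17.027 = 3.405 in (exactly 126/37)
Since P=12.190 > Ia=3.405: effective rainfall P−Ia = 32503/3700 in
Q = (32503/3700)²/((32503/3700) + 630/37) = (1056445009/13690000)/(95503/3700) = 1056445009/353361100 in ≈ 2.990 in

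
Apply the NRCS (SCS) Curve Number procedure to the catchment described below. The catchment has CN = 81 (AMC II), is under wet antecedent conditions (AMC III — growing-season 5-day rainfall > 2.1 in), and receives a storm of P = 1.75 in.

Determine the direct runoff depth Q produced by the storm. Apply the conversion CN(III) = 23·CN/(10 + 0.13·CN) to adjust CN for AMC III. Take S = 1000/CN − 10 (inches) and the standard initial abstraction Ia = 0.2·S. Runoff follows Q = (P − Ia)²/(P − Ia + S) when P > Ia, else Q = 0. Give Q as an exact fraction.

CN(III) from CN(II)=81: (23·81)/(10 + 0.13·81) = 186300/2053 ≈ 90.745
S = 1000/(186300/2053) − 10 = 1900/1863 in ≈ 1.020 in
Ia = 0.2S: 0.2·1.020 = 0.204 in (exactly 380/1863)
Since P=1.750 > Ia=0.204: effective rainfall P−Ia = 11521/7452 in
Q: (11521/7452)² ÷ (19121/7452) = 132733441/142489692 in (≈ 0.932 in)

Q = 132733441/142489692 in ≈ 0.932 in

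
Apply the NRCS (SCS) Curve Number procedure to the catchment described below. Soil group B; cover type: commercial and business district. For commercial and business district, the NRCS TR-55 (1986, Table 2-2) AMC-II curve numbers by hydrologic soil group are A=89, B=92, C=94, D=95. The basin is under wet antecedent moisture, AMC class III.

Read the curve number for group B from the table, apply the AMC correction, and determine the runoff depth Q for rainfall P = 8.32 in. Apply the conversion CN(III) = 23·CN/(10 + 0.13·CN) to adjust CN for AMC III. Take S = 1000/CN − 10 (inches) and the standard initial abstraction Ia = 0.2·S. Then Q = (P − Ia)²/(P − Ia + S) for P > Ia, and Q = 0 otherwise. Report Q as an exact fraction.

Q = 742998564/94254575 in ≈ 7.883 in

NRCS table: commercial and business district, soil group B → CN(II) = 92
Wet (AMC III): CN(III) = 23·92/(10 + 0.13·92) = 2116/(549/25) = 52900/549 ≈ 96.357
Max retention: S = 1000/(52900/549) − 10 = 200/529 in (≈ 0.378 in)
Ia = 0.2S: 0.2·0.378 = 0.076 in (exactly 40/529)
Excess rainfall: 8.320 − 0.076 = 8.244 in; P > Ia so Q > 0
Runoff Q = (P−Ia)²/(P−Ia+S) = (8.244)²/(8.244+0.378) = 742998564/94254575 ≈ 7.883 in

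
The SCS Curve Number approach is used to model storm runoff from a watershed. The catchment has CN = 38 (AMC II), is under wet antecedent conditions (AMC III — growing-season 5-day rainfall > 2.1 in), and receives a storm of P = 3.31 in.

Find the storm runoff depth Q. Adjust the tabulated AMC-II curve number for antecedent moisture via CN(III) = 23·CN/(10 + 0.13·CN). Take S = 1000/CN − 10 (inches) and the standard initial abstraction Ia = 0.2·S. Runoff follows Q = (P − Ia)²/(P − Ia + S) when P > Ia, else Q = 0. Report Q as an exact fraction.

Wet (AMC III): CN(III) = 23·38/(10 + 0.13·38) = 874/(747/50) = 43700/747 ≈ 58.501
Max retention: S = 1000/(43700/747) − 10 = 3100/437 in (≈ 7.094 in)
Ia = 0.2S: 0.2·7.094 = 1.419 in (exactly 620/437)
P − Ia = 3.310 − 1.419 = 82647/43700 ≈ 1.891 in (> 0, runoff occurs)
Q = (82647/43700)²/((82647/43700) + 3100/437) = (6830526609/1909690000)/(392647/43700) = 6830526609/17158673900 in ≈ 0.398 in

Q = 6830526609/17158673900 in ≈ 0.398 in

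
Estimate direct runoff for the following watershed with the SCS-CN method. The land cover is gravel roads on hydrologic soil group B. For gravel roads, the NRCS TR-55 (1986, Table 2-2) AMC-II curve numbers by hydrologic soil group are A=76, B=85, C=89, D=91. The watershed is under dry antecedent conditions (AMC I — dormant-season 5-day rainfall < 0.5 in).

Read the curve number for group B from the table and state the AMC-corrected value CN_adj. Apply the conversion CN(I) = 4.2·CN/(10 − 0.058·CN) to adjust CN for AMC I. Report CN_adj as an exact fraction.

NRCS table: gravel roads, soil group B → CN(II) = 85
Dry (AMC I): CN(I) = 4.2·85/(10 − 0.058·85) = 357/(507/100) = 11900/169 ≈ 70.414

CN_adj = 11900/169 ≈ 70.414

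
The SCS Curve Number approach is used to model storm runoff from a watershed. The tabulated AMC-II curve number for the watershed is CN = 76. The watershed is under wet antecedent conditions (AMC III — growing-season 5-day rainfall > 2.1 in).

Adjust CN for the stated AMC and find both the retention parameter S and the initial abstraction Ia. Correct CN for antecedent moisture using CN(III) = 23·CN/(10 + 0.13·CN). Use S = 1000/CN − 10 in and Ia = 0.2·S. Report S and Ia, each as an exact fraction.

CN(III) from CN(II)=76: (23·76)/(10 + 0.13·76) = 43700/497 ≈ 87.928
Retention S: 1000/CN − 10 with CN=87.928 → S = 600/437 ≈ 1.373 in
Ia = 0.2·(600/437) = 120/437 in ≈ 0.275 in

S = 600/437 in ≈ 1.373 in; Ia = 120/437 in ≈ 0.275 in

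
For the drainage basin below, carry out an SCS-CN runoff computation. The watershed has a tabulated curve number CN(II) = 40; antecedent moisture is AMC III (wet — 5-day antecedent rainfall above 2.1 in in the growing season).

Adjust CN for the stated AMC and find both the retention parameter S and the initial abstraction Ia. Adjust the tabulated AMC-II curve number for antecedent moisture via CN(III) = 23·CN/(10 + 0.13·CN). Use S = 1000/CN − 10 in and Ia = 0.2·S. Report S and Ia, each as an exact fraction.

S = 150/23 in ≈ 6.522 in; Ia = 30/23 in ≈ 1.304 in

Adjust CN=40 to AMC III: 23·40/(10 + 0.13·40) → 920 ÷ (76/5) = 1150/19 ≈ 60.526
Retention S: 1000/CN − 10 with CN=60.526 → S = 150/23 ≈ 6.522 in
Ia = 0.2S: 0.2·6.522 = 1.304 in (exactly 30/23)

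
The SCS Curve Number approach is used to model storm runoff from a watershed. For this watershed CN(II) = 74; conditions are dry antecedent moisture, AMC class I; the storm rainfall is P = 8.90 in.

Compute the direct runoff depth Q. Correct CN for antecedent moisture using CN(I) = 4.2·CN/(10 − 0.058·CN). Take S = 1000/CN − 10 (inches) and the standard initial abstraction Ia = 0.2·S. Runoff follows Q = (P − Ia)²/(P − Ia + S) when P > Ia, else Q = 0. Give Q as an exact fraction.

Q = 3153159409/941358810 in ≈ 3.350 in

CN(I) from CN(II)=74: (4.2·74)/(10 − 0.058·74) = 77700/1427 ≈ 54.450
Retention S: 1000/CN − 10 with CN=54.450 → S = 6500/777 ≈ 8.366 in
Ia = 0.2·(6500/777) = 1300/777 in ≈ 1.673 in
Excess rainfall: 8.900 − 1.673 = 7.227 in; P > Ia so Q > 0
Runoff Q = (P−Ia)²/(P−Ia+S) = (7.227)²/(7.227+8.366) = 3153159409/941358810 ≈ 3.350 in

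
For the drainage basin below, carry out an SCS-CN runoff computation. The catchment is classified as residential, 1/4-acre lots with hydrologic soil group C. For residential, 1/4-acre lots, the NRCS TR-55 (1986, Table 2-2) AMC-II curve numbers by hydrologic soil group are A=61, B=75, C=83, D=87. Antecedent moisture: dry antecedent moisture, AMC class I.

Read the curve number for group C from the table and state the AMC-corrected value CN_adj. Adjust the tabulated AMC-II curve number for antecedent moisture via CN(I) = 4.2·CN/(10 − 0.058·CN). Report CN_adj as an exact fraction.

NRCS table: residential, 1/4-acre lots, soil group C → CN(II) = 83
Adjust CN=83 to AMC I: 4.2·83/(10 − 0.058·83) → (1743/5) ÷ (2593/500) = 174300/2593 ≈ 67.219

CN_adj = 174300/2593 ≈ 67.219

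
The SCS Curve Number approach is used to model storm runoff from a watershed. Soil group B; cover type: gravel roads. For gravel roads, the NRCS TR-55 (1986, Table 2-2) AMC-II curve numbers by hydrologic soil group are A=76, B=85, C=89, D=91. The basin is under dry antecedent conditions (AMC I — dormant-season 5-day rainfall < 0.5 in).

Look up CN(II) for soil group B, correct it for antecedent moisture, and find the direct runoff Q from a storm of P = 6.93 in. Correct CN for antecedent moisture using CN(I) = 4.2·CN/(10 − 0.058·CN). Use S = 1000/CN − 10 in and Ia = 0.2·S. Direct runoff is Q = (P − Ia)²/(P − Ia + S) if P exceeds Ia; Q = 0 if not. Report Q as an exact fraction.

NRCS table: gravel roads, soil group B → CN(II) = 85
Dry (AMC I): CN(I) = 4.2·85/(10 − 0.058·85) = 357/(507/100) = 11900/169 ≈ 70.414
S = 1000/(11900/169) − 10 = 500/119 in ≈ 4.202 in
Initial abstraction Ia = S/5 = (500/119)/5 = 100/119 ≈ 0.840 in
Since P=6.930 > Ia=0.840: effective rainfall P−Ia = 72467/11900 in
Q = (72467/11900)²/((72467/11900) + 500/119) = (5251466089/141610000)/(122467/11900) = 5251466089/1457357300 in ≈ 3.603 in

Q = 5251466089/1457357300 in ≈ 3.603 in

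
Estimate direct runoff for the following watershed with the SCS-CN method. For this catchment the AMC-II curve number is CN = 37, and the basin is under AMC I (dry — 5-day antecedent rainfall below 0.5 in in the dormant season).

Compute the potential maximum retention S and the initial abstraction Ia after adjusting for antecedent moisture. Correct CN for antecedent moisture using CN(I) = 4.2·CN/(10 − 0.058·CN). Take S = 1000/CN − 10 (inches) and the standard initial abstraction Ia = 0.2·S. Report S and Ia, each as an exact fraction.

S = 1500/37 in ≈ 40.541 in; Ia = 300/37 in ≈ 8.108 in

Adjust CN=37 to AMC I: 4.2·37/(10 − 0.058·37) → (777/5) ÷ (3927/500) = 3700/187 ≈ 19.786
Retention S: 1000/CN − 10 with CN=19.786 → S = 1500/37 ≈ 40.541 in
Initial abstraction Ia = S/5 = (1500/37)/5 = 300/37 ≈ 8.108 in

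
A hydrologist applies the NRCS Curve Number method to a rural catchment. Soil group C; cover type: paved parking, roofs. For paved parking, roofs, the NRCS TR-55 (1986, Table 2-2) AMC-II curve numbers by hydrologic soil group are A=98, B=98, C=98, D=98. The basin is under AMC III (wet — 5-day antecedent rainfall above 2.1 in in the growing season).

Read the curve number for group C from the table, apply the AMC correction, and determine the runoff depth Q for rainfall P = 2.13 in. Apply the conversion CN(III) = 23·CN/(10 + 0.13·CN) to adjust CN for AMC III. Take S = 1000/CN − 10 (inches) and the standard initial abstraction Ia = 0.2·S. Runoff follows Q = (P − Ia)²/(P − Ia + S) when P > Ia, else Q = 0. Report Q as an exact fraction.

NRCS table: paved parking, roofs, soil group C → CN(II) = 98
Wet (AMC III): CN(III) = 23·98/(10 + 0.13·98) = 2254/(1137/50) = 112700/1137 ≈ 99.120
S = 1000/(112700/1137) − 10 = 100/1127 in ≈ 0.089 in
Initial abstraction Ia = S/5 = (100/1127)/5 = 20/1127 ≈ 0.018 in
Excess rainfall: 2.130 − 0.018 = 2.112 in; P > Ia so Q > 0
Runoff Q = (P−Ia)²/(P−Ia+S) = (2.112)²/(2.112+0.089) = 56668278601/27955347700 ≈ 2.027 in

Q = 56668278601/27955347700 in ≈ 2.027 in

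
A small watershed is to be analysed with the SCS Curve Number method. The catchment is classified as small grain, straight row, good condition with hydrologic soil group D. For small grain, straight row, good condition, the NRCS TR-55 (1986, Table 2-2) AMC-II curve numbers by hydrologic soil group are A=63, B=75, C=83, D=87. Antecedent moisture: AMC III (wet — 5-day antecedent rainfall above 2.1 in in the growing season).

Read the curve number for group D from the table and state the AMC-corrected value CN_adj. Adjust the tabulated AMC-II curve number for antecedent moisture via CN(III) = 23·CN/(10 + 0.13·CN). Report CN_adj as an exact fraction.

NRCS table: small grain, straight row, good condition, soil group D → CN(II) = 87
Wet (AMC III): CN(III) = 23·87/(10 + 0.13·87) = 2001/(2131/100) = 200100/2131 ≈ 93.900

CN_adj = 200100/2131 ≈ 93.900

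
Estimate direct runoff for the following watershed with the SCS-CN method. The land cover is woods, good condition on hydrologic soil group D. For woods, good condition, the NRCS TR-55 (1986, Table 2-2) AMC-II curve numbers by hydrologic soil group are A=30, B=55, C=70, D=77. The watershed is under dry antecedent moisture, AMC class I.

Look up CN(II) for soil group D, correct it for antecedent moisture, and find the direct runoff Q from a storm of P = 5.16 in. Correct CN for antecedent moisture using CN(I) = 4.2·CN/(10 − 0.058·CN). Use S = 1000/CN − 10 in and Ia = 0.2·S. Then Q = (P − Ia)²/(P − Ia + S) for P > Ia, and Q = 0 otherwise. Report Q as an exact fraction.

NRCS table: woods, good condition, soil group D → CN(II) = 77
CN(I) from CN(II)=77: (4.2·77)/(10 − 0.058·77) = 161700/2767 ≈ 58.439
S = 1000/(161700/2767) − 10 = 11500/1617 in ≈ 7.112 in
Ia = 0.2S: 0.2·7.112 = 1.422 in (exactly 2300/1617)
Since P=5.160 > Ia=1.422: effective rainfall P−Ia = 151093/40425 in
Q: (151093/40425)² ÷ (438593/40425) = 22829094649/17730122025 in (≈ 1.288 in)

Q = 22829094649/17730122025 in ≈ 1.288 in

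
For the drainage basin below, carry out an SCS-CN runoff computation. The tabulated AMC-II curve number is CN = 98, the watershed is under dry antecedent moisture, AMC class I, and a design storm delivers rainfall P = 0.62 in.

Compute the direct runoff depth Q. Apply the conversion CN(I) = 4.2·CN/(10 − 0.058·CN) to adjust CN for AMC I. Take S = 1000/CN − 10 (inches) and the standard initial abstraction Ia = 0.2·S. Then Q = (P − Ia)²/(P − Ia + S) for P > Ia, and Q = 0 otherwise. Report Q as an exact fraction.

Adjust CN=98 to AMC I: 4.2·98/(10 − 0.058·98) → (2058/5) ÷ (1079/250) = 102900/1079 ≈ 95.366
S = 1000/(102900/1079) − 10 = 500/1029 in ≈ 0.486 in
Initial abstraction Ia = S/5 = (500/1029)/5 = 100/1029 ≈ 0.097 in
Excess rainfall: 0.620 − 0.097 = 0.523 in; P > Ia so Q > 0
Runoff Q = (P−Ia)²/(P−Ia+S) = (0.523)²/(0.523+0.486) = 723556201/2670203550 ≈ 0.271 in

Q = 723556201/2670203550 in ≈ 0.271 in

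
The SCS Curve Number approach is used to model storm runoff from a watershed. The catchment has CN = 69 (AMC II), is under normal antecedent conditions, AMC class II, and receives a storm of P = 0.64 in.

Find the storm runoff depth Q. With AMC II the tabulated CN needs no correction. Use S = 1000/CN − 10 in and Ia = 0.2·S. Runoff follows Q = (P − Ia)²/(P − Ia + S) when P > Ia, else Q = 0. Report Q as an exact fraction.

Q = 0 in ≈ 0.000 in

AMC II — tabulated CN = 69 applies directly.
Retention S: 1000/CN − 10 with CN=69.000 → S = 310/69 ≈ 4.493 in
Ia = 0.2·(310/69) = 62/69 in ≈ 0.899 in
P = 0.640 ≤ Ia = 0.899 in: entire storm abstracted, Q = 0.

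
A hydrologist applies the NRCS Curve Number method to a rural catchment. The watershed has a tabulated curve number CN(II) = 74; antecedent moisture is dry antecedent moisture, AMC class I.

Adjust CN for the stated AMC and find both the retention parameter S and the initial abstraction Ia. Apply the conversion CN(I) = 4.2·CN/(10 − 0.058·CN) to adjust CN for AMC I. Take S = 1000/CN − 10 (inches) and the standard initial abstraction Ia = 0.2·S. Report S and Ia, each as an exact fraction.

S = 6500/777 in ≈ 8.366 in; Ia = 1300/777 in ≈ 1.673 in

Adjust CN=74 to AMC I: 4.2·74/(10 − 0.058·74) → (1554/5) ÷ (1427/250) = 77700/1427 ≈ 54.450
Retention S: 1000/CN − 10 with CN=54.450 → S = 6500/777 ≈ 8.366 in
Initial abstraction Ia = S/5 = (6500/777)/5 = 1300/777 ≈ 1.673 in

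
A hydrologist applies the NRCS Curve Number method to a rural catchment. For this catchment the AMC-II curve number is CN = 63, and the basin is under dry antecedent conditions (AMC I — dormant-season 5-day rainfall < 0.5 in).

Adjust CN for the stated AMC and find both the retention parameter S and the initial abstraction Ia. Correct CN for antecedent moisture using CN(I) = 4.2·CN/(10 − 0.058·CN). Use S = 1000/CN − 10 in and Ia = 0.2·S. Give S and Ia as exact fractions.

Adjust CN=63 to AMC I: 4.2·63/(10 − 0.058·63) → (1323/5) ÷ (3173/500) = 132300/3173 ≈ 41.696
Retention S: 1000/CN − 10 with CN=41.696 → S = 18500/1323 ≈ 13.983 in
Initial abstraction Ia = S/5 = (18500/1323)/5 = 3700/1323 ≈ 2.797 in

S = 18500/1323 in ≈ 13.983 in; Ia = 3700/1323 in ≈ 2.797 in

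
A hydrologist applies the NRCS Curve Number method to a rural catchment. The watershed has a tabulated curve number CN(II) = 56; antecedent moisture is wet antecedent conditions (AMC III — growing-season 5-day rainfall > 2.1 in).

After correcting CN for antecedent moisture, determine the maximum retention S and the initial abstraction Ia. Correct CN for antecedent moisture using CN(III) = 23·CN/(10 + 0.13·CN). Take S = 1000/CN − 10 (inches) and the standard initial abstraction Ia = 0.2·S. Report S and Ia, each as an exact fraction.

S = 550/161 in ≈ 3.416 in; Ia = 110/161 in ≈ 0.683 in

Wet (AMC III): CN(III) = 23·56/(10 + 0.13·56) = 1288/(432/25) = 4025/54 ≈ 74.537
Retention S: 1000/CN − 10 with CN=74.537 → S = 550/161 ≈ 3.416 in
Initial abstraction Ia = S/5 = (550/161)/5 = 110/161 ≈ 0.683 in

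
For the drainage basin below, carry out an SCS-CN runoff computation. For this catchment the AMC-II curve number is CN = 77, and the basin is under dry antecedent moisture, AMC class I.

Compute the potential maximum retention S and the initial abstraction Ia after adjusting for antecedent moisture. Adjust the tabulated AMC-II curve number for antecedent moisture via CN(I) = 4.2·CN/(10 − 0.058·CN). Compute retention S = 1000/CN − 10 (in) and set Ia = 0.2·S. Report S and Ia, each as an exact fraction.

S = 11500/1617 in ≈ 7.112 in; Ia = 2300/1617 in ≈ 1.422 in

Adjust CN=77 to AMC I: 4.2·77/(10 − 0.058·77) → (1617/5) ÷ (2767/500) = 161700/2767 ≈ 58.439
Max retention: S = 1000/(161700/2767) − 10 = 11500/1617 in (≈ 7.112 in)
Ia = 0.2·(11500/1617) = 2300/1617 in ≈ 1.422 in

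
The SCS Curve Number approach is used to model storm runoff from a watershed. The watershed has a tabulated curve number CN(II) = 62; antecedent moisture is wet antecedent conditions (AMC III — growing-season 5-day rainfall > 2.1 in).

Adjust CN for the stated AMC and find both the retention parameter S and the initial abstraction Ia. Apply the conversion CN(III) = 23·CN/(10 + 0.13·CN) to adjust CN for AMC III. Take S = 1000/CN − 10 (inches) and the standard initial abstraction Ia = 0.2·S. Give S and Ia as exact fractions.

S = 1900/713 in ≈ 2.665 in; Ia = 380/713 in ≈ 0.533 in

Wet (AMC III): CN(III) = 23·62/(10 + 0.13·62) = 1426/(903/50) = 71300/903 ≈ 78.959
S = 1000/(71300/903) − 10 = 1900/713 in ≈ 2.665 in
Ia = 0.2S: 0.2·2.665 = 0.533 in (exactly 380/713)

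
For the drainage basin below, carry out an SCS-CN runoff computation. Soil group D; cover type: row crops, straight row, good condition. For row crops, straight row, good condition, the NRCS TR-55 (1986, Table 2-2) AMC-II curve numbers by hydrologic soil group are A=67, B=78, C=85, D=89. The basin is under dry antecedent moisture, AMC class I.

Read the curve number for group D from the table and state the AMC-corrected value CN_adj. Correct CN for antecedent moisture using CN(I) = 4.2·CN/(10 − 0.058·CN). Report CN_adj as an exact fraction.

NRCS table: row crops, straight row, good condition, soil group D → CN(II) = 89
Adjust CN=89 to AMC I: 4.2·89/(10 − 0.058·89) → (1869/5) ÷ (2419/500) = 186900/2419 ≈ 77.263

CN_adj = 186900/2419 ≈ 77.263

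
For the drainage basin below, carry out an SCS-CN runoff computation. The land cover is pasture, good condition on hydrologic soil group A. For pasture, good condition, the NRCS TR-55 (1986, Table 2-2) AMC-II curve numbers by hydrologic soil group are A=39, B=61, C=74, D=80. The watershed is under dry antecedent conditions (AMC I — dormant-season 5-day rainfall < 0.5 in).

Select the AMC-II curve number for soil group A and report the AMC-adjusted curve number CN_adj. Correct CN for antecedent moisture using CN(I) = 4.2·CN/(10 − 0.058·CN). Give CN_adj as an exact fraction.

CN_adj = 81900/3869 ≈ 21.168

NRCS table: pasture, good condition, soil group A → CN(II) = 39
CN(I) from CN(II)=39: (4.2·39)/(10 − 0.058·39) = 81900/3869 ≈ 21.168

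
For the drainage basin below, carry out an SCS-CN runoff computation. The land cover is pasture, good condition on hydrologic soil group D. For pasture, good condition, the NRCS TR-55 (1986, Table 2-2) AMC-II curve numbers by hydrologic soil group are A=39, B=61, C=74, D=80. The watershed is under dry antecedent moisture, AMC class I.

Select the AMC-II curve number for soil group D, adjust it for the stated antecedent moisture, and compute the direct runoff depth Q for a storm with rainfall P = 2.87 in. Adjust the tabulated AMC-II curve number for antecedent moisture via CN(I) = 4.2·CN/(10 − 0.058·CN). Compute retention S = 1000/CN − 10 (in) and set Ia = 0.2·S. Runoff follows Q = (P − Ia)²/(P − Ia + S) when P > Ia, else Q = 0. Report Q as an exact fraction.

Q = 12439729/33656700 in ≈ 0.370 in

NRCS table: pasture, good condition, soil group D → CN(II) = 80
CN(I) from CN(II)=80: (4.2·80)/(10 − 0.058·80) = 4200/67 ≈ 62.687
Max retention: S = 1000/(4200/67) − 10 = 125/21 in (≈ 5.952 in)
Initial abstraction Ia = S/5 = (125/21)/5 = 25/21 ≈ 1.190 in
Excess rainfall: 2.870 − 1.190 = 1.680 in; P > Ia so Q > 0
Runoff Q = (P−Ia)²/(P−Ia+S) = (1.680)²/(1.680+5.952) = 12439729/33656700 ≈ 0.370 in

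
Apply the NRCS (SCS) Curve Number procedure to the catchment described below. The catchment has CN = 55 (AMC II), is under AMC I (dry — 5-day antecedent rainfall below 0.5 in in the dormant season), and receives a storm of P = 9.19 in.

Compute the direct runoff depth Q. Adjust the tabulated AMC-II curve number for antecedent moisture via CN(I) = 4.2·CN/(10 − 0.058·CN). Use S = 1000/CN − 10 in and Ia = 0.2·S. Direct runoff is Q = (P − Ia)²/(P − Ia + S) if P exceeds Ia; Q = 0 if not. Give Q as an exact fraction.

Q = 1661622169/1468875100 in ≈ 1.131 in

Dry (AMC I): CN(I) = 4.2·55/(10 − 0.058·55) = 231/(681/100) = 7700/227 ≈ 33.921
Max retention: S = 1000/(7700/227) − 10 = 1500/77 in (≈ 19.481 in)
Ia = 0.2·(1500/77) = 300/77 in ≈ 3.896 in
Excess rainfall: 9.190 − 3.896 = 5.294 in; P > Ia so Q > 0
Q: (40763/7700)² ÷ (190763/7700) = 1661622169/1468875100 in (≈ 1.131 in)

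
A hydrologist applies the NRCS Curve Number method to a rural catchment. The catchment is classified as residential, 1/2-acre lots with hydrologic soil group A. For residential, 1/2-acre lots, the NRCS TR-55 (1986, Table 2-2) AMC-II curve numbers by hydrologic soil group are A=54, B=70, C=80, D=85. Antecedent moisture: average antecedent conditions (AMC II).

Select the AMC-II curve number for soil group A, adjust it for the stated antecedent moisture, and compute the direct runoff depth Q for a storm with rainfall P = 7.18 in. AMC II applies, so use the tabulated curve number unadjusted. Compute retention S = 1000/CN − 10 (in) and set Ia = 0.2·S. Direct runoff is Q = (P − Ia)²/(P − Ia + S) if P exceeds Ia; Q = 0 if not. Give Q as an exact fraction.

Q = 54656449/25505550 in ≈ 2.143 in

NRCS table: residential, 1/2-acre lots, soil group A → CN(II) = 54
Average conditions: CN = 54 (no AMC adjustment).
Retention S: 1000/CN − 10 with CN=54.000 → S = 230/27 ≈ 8.519 in
Initial abstraction Ia = S/5 = (230/27)/5 = 46/27 ≈ 1.704 in
Since P=7.180 > Ia=1.704: effective rainfall P−Ia = 7393/1350 in
Runoff Q = (P−Ia)²/(P−Ia+S) = (5.476)²/(5.476+8.519) = 54656449/25505550 ≈ 2.143 in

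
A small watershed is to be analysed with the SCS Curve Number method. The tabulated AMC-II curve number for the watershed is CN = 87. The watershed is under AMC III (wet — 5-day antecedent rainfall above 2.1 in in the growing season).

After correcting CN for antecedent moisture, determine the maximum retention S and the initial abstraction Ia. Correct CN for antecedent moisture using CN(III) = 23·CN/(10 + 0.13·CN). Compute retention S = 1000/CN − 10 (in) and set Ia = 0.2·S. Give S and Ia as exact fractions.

Adjust CN=87 to AMC III: 23·87/(10 + 0.13·87) → 2001 ÷ (2131/100) = 200100/2131 ≈ 93.900
S = 1000/(200100/2131) − 10 = 1300/2001 in ≈ 0.650 in
Ia = 0.2·(1300/2001) = 260/2001 in ≈ 0.130 in

S = 1300/2001 in ≈ 0.650 in; Ia = 260/2001 in ≈ 0.130 in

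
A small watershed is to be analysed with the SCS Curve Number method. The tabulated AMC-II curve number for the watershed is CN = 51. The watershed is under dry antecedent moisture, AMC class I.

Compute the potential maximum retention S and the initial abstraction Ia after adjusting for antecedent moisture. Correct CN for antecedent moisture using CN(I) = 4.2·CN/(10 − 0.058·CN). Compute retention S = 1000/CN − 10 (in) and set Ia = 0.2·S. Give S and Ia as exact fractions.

S = 3500/153 in ≈ 22.876 in; Ia = 700/153 in ≈ 4.575 in

CN(I) from CN(II)=51: (4.2·51)/(10 − 0.058·51) = 15300/503 ≈ 30.417
S = 1000/(15300/503) − 10 = 3500/153 in ≈ 22.876 in
Initial abstraction Ia = S/5 = (3500/153)/5 = 700/153 ≈ 4.575 in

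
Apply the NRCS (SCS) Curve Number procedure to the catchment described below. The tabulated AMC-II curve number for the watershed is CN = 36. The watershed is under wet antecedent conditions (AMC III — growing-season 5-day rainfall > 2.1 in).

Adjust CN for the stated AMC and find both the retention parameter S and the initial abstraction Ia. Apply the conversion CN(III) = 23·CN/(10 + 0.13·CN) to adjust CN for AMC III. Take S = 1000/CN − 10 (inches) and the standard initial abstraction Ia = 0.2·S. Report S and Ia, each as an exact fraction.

CN(III) from CN(II)=36: (23·36)/(10 + 0.13·36) = 20700/367 ≈ 56.403
Retention S: 1000/CN − 10 with CN=56.403 → S = 1600/207 ≈ 7.729 in
Ia = 0.2·(1600/207) = 320/207 in ≈ 1.546 in

S = 1600/207 in ≈ 7.729 in; Ia = 320/207 in ≈ 1.546 in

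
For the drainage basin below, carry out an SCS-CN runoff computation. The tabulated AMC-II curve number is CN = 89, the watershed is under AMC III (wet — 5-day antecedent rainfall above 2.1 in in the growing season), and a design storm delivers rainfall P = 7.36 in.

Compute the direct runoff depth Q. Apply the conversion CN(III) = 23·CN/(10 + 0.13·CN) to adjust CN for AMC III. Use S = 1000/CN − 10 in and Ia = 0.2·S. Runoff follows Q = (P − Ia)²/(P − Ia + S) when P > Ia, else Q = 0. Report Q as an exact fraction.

Q = 17218854738/2550101425 in ≈ 6.752 in

Adjust CN=89 to AMC III: 23·89/(10 + 0.13·89) → 2047 ÷ (2157/100) = 204700/2157 ≈ 94.900
Retention S: 1000/CN − 10 with CN=94.900 → S = 1100/2047 ≈ 0.537 in
Ia = 0.2·(1100/2047) = 220/2047 in ≈ 0.107 in
Since P=7.360 > Ia=0.107: effective rainfall P−Ia = 371148/51175 in
Runoff Q = (P−Ia)²/(P−Ia+S) = (7.253)²/(7.253+0.537) = 17218854738/2550101425 ≈ 6.752 in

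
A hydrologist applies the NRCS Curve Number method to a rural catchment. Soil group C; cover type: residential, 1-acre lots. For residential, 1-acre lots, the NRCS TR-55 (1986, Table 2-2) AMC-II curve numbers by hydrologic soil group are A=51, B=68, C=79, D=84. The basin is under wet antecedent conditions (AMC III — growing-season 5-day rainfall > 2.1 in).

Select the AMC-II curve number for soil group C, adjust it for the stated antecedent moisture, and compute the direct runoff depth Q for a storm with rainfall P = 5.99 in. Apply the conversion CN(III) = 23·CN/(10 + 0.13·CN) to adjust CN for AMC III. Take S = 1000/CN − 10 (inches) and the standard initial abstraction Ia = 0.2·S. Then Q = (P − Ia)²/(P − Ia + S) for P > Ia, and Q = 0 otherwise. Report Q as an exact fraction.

Q = 1094917382689/228284791100 in ≈ 4.796 in

NRCS table: residential, 1-acre lots, soil group C → CN(II) = 79
CN(III) from CN(II)=79: (23·79)/(10 + 0.13·79) = 181700/2027 ≈ 89.640
S = 1000/(181700/2027) − 10 = 2100/1817 in ≈ 1.156 in
Ia = 0.2·(2100/1817) = 420/1817 in ≈ 0.231 in
Since P=5.990 > Ia=0.231: effective rainfall P−Ia = 1046383/181700 in
Q = (1046383/181700)²/((1046383/181700) + 2100/1817) = (1094917382689/33014890000)/(1256383/181700) = 1094917382689/228284791100 in ≈ 4.796 in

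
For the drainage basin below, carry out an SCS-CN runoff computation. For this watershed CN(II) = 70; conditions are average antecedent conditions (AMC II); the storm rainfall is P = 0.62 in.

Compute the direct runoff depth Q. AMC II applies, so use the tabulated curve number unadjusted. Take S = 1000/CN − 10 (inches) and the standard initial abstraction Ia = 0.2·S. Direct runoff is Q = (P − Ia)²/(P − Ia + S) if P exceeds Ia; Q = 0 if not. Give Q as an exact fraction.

AMC II — tabulated CN = 70 applies directly.
Max retention: S = 1000/70 − 10 = 30/7 in (≈ 4.286 in)
Ia = 0.2S: 0.2·4.286 = 0.857 in (exactly 6/7)
P = 0.620 ≤ Ia = 0.857 in: entire storm abstracted, Q = 0.

Q = 0 in ≈ 0.000 in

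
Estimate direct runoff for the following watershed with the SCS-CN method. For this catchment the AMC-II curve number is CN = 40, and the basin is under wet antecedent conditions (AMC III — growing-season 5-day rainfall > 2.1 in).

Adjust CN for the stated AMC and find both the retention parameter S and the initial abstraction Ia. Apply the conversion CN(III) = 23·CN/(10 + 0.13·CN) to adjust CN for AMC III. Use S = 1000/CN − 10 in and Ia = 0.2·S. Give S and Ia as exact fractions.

S = 150/23 in ≈ 6.522 in; Ia = 30/23 in ≈ 1.304 in

Wet (AMC III): CN(III) = 23·40/(10 + 0.13·40) = 920/(76/5) = 1150/19 ≈ 60.526
Max retention: S = 1000/(1150/19) − 10 = 150/23 in (≈ 6.522 in)
Initial abstraction Ia = S/5 = (150/23)/5 = 30/23 ≈ 1.304 in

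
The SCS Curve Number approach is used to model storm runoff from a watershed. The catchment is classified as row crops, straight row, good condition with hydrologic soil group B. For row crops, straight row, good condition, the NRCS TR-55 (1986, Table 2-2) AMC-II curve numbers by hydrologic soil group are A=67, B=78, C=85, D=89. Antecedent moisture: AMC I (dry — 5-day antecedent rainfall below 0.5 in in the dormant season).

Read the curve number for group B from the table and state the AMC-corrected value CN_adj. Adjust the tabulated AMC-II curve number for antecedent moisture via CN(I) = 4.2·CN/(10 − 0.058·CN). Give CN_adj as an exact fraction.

CN_adj = 81900/1369 ≈ 59.825

NRCS table: row crops, straight row, good condition, soil group B → CN(II) = 78
Dry (AMC I): CN(I) = 4.2·78/(10 − 0.058·78) = (1638/5)/(1369/250) = 81900/1369 ≈ 59.825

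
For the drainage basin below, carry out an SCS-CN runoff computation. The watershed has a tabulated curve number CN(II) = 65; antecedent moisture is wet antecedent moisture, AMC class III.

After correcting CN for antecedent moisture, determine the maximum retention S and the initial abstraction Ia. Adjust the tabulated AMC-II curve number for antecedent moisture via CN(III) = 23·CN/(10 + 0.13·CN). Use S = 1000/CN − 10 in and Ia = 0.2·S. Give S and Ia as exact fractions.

S = 700/299 in ≈ 2.341 in; Ia = 140/299 in ≈ 0.468 in

Adjust CN=65 to AMC III: 23·65/(10 + 0.13·65) → 1495 ÷ (369/20) = 29900/369 ≈ 81.030
Retention S: 1000/CN − 10 with CN=81.030 → S = 700/299 ≈ 2.341 in
Initial abstraction Ia = S/5 = (700/299)/5 = 140/299 ≈ 0.468 in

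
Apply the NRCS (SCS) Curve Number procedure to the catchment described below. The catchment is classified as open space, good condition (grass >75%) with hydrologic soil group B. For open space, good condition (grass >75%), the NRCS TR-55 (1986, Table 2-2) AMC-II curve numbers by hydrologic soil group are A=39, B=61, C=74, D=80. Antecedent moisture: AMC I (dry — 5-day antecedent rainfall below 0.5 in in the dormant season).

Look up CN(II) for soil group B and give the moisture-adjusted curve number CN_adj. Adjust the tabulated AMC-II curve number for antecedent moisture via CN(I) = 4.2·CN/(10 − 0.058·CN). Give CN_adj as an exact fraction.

CN_adj = 42700/1077 ≈ 39.647

NRCS table: open space, good condition (grass >75%), soil group B → CN(II) = 61
CN(I) from CN(II)=61: (4.2·61)/(10 − 0.058·61) = 42700/1077 ≈ 39.647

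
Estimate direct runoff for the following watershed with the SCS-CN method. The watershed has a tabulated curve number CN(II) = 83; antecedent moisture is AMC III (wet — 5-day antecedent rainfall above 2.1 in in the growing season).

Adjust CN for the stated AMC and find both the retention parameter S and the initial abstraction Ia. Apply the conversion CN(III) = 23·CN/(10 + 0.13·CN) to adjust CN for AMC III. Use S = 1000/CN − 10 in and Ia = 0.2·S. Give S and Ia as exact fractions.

Wet (AMC III): CN(III) = 23·83/(10 + 0.13·83) = 1909/(2079/100) = 190900/2079 ≈ 91.823
Max retention: S = 1000/(190900/2079) − 10 = 1700/1909 in (≈ 0.891 in)
Initial abstraction Ia = S/5 = (1700/1909)/5 = 340/1909 ≈ 0.178 in

S = 1700/1909 in ≈ 0.891 in; Ia = 340/1909 in ≈ 0.178 in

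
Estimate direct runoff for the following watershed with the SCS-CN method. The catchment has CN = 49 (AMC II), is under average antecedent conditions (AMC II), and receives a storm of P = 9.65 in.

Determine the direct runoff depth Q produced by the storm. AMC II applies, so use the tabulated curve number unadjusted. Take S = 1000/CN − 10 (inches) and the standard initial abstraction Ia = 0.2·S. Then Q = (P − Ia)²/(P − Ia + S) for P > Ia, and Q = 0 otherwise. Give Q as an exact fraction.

Q = 55011889/17264660 in ≈ 3.186 in

Average conditions: CN = 49 (no AMC adjustment).
Retention S: 1000/CN − 10 with CN=49.000 → S = 510/49 ≈ 10.408 in
Initial abstraction Ia = S/5 = (510/49)/5 = 102/49 ≈ 2.082 in
Excess rainfall: 9.650 − 2.082 = 7.568 in; P > Ia so Q > 0
Runoff Q = (P−Ia)²/(P−Ia+S) = (7.568)²/(7.568+10.408) = 55011889/17264660 ≈ 3.186 in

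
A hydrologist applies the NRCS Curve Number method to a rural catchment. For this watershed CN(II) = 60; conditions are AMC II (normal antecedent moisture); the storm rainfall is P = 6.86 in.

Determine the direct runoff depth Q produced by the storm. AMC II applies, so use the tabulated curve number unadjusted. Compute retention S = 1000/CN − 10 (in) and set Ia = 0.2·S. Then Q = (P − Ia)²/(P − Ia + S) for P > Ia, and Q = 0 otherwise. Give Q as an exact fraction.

Average conditions: CN = 60 (no AMC adjustment).
Max retention: S = 1000/60 − 10 = 20/3 in (≈ 6.667 in)
Ia = 0.2·(20/3) = 4/3 in ≈ 1.333 in
Excess rainfall: 6.860 − 1.333 = 5.527 in; P > Ia so Q > 0
Q = (829/150)²/((829/150) + 20/3) = (687241/22500)/(1829/150) = 687241/274350 in ≈ 2.505 in

Q = 687241/274350 in ≈ 2.505 in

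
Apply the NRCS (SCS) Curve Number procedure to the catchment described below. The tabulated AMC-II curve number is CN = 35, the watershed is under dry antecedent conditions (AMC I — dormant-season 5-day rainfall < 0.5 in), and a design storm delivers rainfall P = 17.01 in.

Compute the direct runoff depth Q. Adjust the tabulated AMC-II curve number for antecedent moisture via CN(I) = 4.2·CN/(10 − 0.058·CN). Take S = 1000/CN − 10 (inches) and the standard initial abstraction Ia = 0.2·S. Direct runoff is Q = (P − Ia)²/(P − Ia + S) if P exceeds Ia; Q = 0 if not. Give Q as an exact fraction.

CN(I) from CN(II)=35: (4.2·35)/(10 − 0.058·35) = 14700/797 ≈ 18.444
Max retention: S = 1000/(14700/797) − 10 = 6500/147 in (≈ 44.218 in)
Ia = 0.2S: 0.2·44.218 = 8.844 in (exactly 1300/147)
Since P=17.010 > Ia=8.844: effective rainfall P−Ia = 120047/14700 in
Q: (120047/14700)² ÷ (770047/14700) = 14411282209/11319690900 in (≈ 1.273 in)

Q = 14411282209/11319690900 in ≈ 1.273 in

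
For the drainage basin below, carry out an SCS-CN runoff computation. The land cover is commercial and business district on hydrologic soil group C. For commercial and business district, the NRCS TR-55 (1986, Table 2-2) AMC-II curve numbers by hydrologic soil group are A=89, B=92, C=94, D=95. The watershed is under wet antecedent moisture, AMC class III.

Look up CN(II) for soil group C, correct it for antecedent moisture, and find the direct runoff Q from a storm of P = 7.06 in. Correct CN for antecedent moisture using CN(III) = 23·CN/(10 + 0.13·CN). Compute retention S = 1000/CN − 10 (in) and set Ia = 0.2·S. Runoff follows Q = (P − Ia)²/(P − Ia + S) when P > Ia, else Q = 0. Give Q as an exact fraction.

NRCS table: commercial and business district, soil group C → CN(II) = 94
CN(III) from CN(II)=94: (23·94)/(10 + 0.13·94) = 108100/1111 ≈ 97.300
Max retention: S = 1000/(108100/1111) − 10 = 300/1081 in (≈ 0.278 in)
Ia = 0.2S: 0.2·0.278 = 0.056 in (exactly 60/1081)
P − Ia = 7.060 − 0.056 = 378593/54050 ≈ 7.004 in (> 0, runoff occurs)
Runoff Q = (P−Ia)²/(P−Ia+S) = (7.004)²/(7.004+0.278) = 143332659649/21273701650 ≈ 6.738 in

Q = 143332659649/21273701650 in ≈ 6.738 in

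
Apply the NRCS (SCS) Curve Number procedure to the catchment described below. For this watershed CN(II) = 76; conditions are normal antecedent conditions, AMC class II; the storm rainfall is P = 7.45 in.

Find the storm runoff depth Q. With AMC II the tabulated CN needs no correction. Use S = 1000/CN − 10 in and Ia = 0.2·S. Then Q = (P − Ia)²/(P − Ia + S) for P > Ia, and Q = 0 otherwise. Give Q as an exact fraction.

Q = 6713281/1440580 in ≈ 4.660 in

CN(II) = 76; AMC II needs no correction.
Max retention: S = 1000/76 − 10 = 60/19 in (≈ 3.158 in)
Ia = 0.2S: 0.2·3.158 = 0.632 in (exactly 12/19)
Excess rainfall: 7.450 − 0.632 = 6.818 in; P > Ia so Q > 0
Q: (2591/380)² ÷ (3791/380) = 6713281/1440580 in (≈ 4.660 in)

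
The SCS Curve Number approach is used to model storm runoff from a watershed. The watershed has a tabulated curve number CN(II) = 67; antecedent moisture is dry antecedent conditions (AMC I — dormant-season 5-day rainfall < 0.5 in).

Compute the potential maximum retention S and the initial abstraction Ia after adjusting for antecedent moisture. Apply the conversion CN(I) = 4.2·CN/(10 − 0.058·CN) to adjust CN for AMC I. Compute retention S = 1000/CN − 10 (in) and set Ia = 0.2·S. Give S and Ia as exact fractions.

CN(I) from CN(II)=67: (4.2·67)/(10 − 0.058·67) = 46900/1019 ≈ 46.026
S = 1000/(46900/1019) − 10 = 5500/469 in ≈ 11.727 in
Initial abstraction Ia = S/5 = (5500/469)/5 = 1100/469 ≈ 2.345 in

S = 5500/469 in ≈ 11.727 in; Ia = 1100/469 in ≈ 2.345 in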